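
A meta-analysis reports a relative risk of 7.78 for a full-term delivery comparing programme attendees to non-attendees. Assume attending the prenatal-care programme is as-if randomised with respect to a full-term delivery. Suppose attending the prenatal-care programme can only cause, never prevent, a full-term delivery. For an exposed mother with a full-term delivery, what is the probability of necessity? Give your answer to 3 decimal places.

Under exogeneity and monotonicity, PN = (RR − 1) / RR = 1 − 1/RR.
PN = (7.78 − 1) / 7.78 = 6.78 / 7.78 ≈ 0.8715

PN ≈ 0.871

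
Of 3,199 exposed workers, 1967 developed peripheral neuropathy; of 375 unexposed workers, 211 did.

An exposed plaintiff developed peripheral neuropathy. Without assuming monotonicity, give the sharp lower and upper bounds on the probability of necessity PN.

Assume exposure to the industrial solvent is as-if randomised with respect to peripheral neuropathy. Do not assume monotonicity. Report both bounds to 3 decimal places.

0.085 ≤ PN ≤ 0.711

p₁ = P(outcome | exposed) = 1967/3199 = 0.61488
p₀ = P(outcome | unexposed) = 211/375 = 0.56267
Under exogeneity alone the bounds on PN are max{0,(p₁−p₀)/p₁} ≤ PN ≤ min{1,(1−p₀)/p₁}.
  lower = (p₁ − p₀)/p₁ = 0.052213 / 0.61488 ≈ 0.0849
  upper = min{1, (1 − p₀)/p₁} = 0.43733 / 0.61488 ≈ 0.7113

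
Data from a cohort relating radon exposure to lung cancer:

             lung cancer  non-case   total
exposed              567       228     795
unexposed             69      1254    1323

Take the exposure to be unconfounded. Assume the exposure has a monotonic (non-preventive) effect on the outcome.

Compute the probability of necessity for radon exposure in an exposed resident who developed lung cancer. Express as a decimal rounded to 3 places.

p₁ = P(outcome | exposed) = 567/795 = 0.71321
p₀ = P(outcome | unexposed) = 69/1323 = 0.052154
Under exogeneity and monotonicity, PN = (p₁ − p₀)/p₁.
PN = (0.71321 − 0.052154) / 0.71321 ≈ 0.9269

PN ≈ 0.927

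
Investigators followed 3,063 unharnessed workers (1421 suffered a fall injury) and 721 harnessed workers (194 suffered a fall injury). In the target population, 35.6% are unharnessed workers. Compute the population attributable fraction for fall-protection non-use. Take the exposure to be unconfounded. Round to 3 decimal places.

p₁ = P(outcome | exposed) = 1421/3063 = 0.46392
p₀ = P(outcome | unexposed) = 194/721 = 0.26907
Overall risk P(Y=1) = π·p₁ + (1−π)·p₀ = 0.356×0.46392 + 0.644×0.26907 = 0.33844.
Under exogeneity, PAF = [P(Y=1) − p₀] / P(Y=1).
PAF = (0.33844 − 0.26907) / 0.33844 ≈ 0.2050

PAF ≈ 0.205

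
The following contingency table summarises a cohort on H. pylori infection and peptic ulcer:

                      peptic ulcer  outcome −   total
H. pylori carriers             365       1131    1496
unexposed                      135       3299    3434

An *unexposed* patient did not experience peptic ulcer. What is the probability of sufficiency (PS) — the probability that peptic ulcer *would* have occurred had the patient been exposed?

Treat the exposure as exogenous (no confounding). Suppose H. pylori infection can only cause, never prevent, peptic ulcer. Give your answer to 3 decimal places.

PS ≈ 0.213

p₁ = P(outcome | exposed) = 365/1496 = 0.24398
p₀ = P(outcome | unexposed) = 135/3434 = 0.039313
Under exogeneity and monotonicity, PS = (p₁ − p₀)/(1 − p₀).
PS = (0.24398 − 0.039313) / 0.96069 ≈ 0.2130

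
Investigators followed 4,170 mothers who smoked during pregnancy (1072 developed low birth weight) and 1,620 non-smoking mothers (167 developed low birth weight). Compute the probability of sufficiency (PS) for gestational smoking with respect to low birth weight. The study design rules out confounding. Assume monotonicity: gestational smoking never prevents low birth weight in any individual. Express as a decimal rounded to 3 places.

p₁ = P(outcome | exposed) = 1072/4170 = 0.25707
p₀ = P(outcome | unexposed) = 167/1620 = 0.10309
Under exogeneity and monotonicity, PS = (p₁ − p₀) / (1 − p₀).
PS = (0.25707 − 0.10309) / (1 − 0.10309) = 0.15399 / 0.89691 ≈ 0.1717

PS ≈ 0.172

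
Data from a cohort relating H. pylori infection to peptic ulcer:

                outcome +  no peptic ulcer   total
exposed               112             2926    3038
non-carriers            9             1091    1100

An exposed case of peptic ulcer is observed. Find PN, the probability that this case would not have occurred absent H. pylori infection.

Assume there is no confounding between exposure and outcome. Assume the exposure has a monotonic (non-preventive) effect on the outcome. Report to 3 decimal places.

PN ≈ 0.778

p₁ = P(outcome | exposed) = 112/3038 = 0.036866
p₀ = P(outcome | unexposed) = 9/1100 = 0.0081818
Under exogeneity and monotonicity, PN = (p₁ − p₀) / p₁.
PN = (0.036866 − 0.0081818) / 0.036866 = 0.028685 / 0.036866 ≈ 0.7781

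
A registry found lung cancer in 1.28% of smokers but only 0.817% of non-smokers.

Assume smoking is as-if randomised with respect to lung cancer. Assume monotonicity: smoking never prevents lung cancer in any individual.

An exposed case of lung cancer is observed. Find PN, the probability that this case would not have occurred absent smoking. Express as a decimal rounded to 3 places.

PN ≈ 0.362

p₁ = 0.0128, p₀ = 0.00817.
Under exogeneity and monotonicity, PN = (p₁ − p₀) / p₁.
PN = (0.0128 − 0.00817) / 0.0128 = 0.00463 / 0.0128 ≈ 0.3617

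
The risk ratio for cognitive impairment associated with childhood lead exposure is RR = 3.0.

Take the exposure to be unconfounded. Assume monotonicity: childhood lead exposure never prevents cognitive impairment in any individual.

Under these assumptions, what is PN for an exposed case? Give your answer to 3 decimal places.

Under exogeneity and monotonicity, PN = (RR − 1) / RR = 1 − 1/RR.
PN = (3.0 − 1) / 3.0 = 2 / 3.0 ≈ 0.6667

PN ≈ 0.667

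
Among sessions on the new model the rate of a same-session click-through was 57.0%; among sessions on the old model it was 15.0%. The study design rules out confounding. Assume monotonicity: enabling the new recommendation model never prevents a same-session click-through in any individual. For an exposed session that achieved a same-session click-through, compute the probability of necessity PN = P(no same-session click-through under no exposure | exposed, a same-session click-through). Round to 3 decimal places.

p₁ = 0.57, p₀ = 0.15.
Under exogeneity and monotonicity, PN = (p₁ − p₀) / p₁.
PN = (0.57 − 0.15) / 0.57 = 0.42 / 0.57 ≈ 0.7368

PN ≈ 0.737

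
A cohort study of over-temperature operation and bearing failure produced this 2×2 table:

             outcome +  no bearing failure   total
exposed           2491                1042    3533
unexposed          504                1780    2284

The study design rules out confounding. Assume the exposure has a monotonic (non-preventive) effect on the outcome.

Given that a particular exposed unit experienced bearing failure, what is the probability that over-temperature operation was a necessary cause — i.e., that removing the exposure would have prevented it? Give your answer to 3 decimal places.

p₁ = P(outcome | exposed) = 2491/3533 = 0.70507
p₀ = P(outcome | unexposed) = 504/2284 = 0.22067
Under exogeneity and monotonicity, PN = (p₁ − p₀)/p₁.
PN = (0.70507 − 0.22067) / 0.70507 ≈ 0.6870

PN ≈ 0.687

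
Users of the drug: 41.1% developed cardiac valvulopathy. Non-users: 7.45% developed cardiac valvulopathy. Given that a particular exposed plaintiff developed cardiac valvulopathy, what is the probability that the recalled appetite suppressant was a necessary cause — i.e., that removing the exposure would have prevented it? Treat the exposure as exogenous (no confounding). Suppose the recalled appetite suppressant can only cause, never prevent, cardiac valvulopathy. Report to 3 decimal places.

PN ≈ 0.819

p₁ = 0.411, p₀ = 0.0745.
Under exogeneity and monotonicity, PN = (p₁ − p₀) / p₁.
PN = (0.411 − 0.0745) / 0.411 = 0.3365 / 0.411 ≈ 0.8187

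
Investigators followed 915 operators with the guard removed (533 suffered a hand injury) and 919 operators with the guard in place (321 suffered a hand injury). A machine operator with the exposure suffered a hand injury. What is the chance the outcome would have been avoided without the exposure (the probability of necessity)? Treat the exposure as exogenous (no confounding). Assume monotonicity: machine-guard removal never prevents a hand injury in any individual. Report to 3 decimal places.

p₁ = P(outcome | exposed) = 533/915 = 0.58251
p₀ = P(outcome | unexposed) = 321/919 = 0.34929
Under exogeneity and monotonicity, PN = (p₁ − p₀) / p₁.
PN = (0.58251 − 0.34929) / 0.58251 = 0.23322 / 0.58251 ≈ 0.4004

PN ≈ 0.400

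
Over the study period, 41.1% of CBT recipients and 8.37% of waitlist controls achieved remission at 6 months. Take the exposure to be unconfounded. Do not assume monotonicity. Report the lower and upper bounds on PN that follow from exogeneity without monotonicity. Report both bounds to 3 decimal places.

0.796 ≤ PN ≤ 1.000

p₁ = 0.411, p₀ = 0.0837.
Under exogeneity alone the bounds on PN are max{0,(p₁−p₀)/p₁} ≤ PN ≤ min{1,(1−p₀)/p₁}.
  lower = (p₁ − p₀)/p₁ = 0.3273 / 0.411 ≈ 0.7964
  upper = min{1, (1 − p₀)/p₁} = 0.9163 / 0.411 ≈ 2.2294 → capped at 1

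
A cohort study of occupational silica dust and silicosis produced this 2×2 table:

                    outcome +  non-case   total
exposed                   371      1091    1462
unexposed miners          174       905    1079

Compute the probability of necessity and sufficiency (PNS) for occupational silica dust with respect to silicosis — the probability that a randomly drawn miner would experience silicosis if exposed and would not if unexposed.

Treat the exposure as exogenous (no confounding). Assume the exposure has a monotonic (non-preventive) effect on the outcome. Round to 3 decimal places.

PNS ≈ 0.093

p₁ = P(outcome | exposed) = 371/1462 = 0.25376
p₀ = P(outcome | unexposed) = 174/1079 = 0.16126
Under exogeneity and monotonicity, PNS = p₁ − p₀.
PNS = 0.25376 − 0.16126 = 0.092502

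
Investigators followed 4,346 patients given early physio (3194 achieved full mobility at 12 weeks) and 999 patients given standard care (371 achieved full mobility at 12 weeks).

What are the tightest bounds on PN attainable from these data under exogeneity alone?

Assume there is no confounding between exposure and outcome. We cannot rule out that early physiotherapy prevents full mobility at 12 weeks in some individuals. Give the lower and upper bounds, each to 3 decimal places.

p₁ = P(outcome | exposed) = 3194/4346 = 0.73493
p₀ = P(outcome | unexposed) = 371/999 = 0.37137
Under exogeneity alone the bounds on PN are max{0,(p₁−p₀)/p₁} ≤ PN ≤ min{1,(1−p₀)/p₁}.
  lower = (p₁ − p₀)/p₁ = 0.36356 / 0.73493 ≈ 0.4947
  upper = min{1, (1 − p₀)/p₁} = 0.62863 / 0.73493 ≈ 0.8554

0.495 ≤ PN ≤ 0.855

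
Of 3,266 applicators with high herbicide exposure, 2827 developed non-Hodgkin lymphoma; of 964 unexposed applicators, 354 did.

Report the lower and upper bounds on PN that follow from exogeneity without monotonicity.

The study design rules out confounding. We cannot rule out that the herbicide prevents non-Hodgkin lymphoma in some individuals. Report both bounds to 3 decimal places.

0.576 ≤ PN ≤ 0.731

p₁ = P(outcome | exposed) = 2827/3266 = 0.86558
p₀ = P(outcome | unexposed) = 354/964 = 0.36722
Under exogeneity alone the bounds on PN are max{0,(p₁−p₀)/p₁} ≤ PN ≤ min{1,(1−p₀)/p₁}.
  lower = (p₁ − p₀)/p₁ = 0.49836 / 0.86558 ≈ 0.5758
  upper = min{1, (1 − p₀)/p₁} = 0.63278 / 0.86558 ≈ 0.7310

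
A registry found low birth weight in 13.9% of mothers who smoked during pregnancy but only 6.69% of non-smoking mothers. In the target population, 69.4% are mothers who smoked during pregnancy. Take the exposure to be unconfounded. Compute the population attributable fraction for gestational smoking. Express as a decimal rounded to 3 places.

p₁ = 0.139, p₀ = 0.0669.
Overall risk P(Y=1) = π·p₁ + (1−π)·p₀ = 0.694×0.139 + 0.306×0.0669 = 0.11694.
Under exogeneity, PAF = [P(Y=1) − p₀] / P(Y=1).
PAF = (0.11694 − 0.0669) / 0.11694 ≈ 0.4279

PAF ≈ 0.428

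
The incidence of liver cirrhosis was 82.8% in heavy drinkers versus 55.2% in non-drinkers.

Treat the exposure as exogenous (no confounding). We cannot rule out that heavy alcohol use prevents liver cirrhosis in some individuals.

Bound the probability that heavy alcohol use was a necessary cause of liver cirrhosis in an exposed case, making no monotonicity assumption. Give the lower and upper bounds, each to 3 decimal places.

0.333 ≤ PN ≤ 0.541

p₁ = 0.828, p₀ = 0.552.
Under exogeneity alone the bounds on PN are max{0,(p₁−p₀)/p₁} ≤ PN ≤ min{1,(1−p₀)/p₁}.
  lower = (p₁ − p₀)/p₁ = 0.276 / 0.828 ≈ 0.3333
  upper = min{1, (1 − p₀)/p₁} = 0.448 / 0.828 ≈ 0.5411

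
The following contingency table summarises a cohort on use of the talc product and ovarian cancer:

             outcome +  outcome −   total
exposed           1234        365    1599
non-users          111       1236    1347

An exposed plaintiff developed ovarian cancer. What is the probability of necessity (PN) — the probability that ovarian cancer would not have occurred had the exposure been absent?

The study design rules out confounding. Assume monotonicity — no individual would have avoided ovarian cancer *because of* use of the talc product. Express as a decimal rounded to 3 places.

PN ≈ 0.893

p₁ = P(outcome | exposed) = 1234/1599 = 0.77173
p₀ = P(outcome | unexposed) = 111/1347 = 0.082405
Under exogeneity and monotonicity, PN = (p₁ − p₀) / p₁.
PN = (0.77173 − 0.082405) / 0.77173 = 0.68933 / 0.77173 ≈ 0.8932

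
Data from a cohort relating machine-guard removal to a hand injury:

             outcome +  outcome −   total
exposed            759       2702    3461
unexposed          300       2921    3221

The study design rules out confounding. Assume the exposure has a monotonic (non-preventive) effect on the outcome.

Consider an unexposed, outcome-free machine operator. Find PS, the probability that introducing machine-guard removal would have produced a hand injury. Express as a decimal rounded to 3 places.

PS ≈ 0.139

p₁ = P(outcome | exposed) = 759/3461 = 0.2193
p₀ = P(outcome | unexposed) = 300/3221 = 0.093139
Under exogeneity and monotonicity, PS = (p₁ − p₀)/(1 − p₀).
PS = (0.2193 − 0.093139) / 0.90686 ≈ 0.1391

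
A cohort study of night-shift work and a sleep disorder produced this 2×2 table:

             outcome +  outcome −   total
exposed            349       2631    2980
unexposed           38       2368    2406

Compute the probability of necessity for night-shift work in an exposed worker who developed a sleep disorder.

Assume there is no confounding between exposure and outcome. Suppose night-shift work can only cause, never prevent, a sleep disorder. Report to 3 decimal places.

PN ≈ 0.865

p₁ = P(outcome | exposed) = 349/2980 = 0.11711
p₀ = P(outcome | unexposed) = 38/2406 = 0.015794
Under exogeneity and monotonicity, PN = (p₁ − p₀)/p₁.
PN = (0.11711 − 0.015794) / 0.11711 ≈ 0.8651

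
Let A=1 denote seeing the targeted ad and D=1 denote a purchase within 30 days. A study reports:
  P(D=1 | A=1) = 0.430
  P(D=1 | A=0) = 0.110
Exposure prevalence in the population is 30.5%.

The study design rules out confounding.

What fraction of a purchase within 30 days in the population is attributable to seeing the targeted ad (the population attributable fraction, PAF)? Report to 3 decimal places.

Let p₁ = 0.43, p₀ = 0.11.
Overall risk P(Y=1) = π·p₁ + (1−π)·p₀ = 0.305×0.43 + 0.695×0.11 = 0.2076.
Under exogeneity, PAF = [P(Y=1) − p₀] / P(Y=1).
PAF = (0.2076 − 0.11) / 0.2076 ≈ 0.4701

PAF ≈ 0.470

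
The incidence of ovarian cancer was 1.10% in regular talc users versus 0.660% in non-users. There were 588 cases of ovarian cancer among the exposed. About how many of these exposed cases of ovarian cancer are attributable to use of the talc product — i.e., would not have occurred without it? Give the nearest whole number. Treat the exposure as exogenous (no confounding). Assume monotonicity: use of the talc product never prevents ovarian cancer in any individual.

about 235 cases

p₁ = 0.011, p₀ = 0.0066.
PN = (p₁ − p₀)/p₁ = (0.011 − 0.0066) / 0.011 ≈ 0.40000.
Attributable cases ≈ PN × (exposed cases) = 0.40000 × 588 ≈ 235.20.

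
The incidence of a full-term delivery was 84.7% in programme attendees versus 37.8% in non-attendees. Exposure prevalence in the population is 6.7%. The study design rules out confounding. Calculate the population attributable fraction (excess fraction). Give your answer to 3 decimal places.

p₁ = 0.847, p₀ = 0.378.
Overall risk P(Y=1) = π·p₁ + (1−π)·p₀ = 0.067×0.847 + 0.933×0.378 = 0.40942.
Under exogeneity, PAF = [P(Y=1) − p₀] / P(Y=1).
PAF = (0.40942 − 0.378) / 0.40942 ≈ 0.0767

PAF ≈ 0.077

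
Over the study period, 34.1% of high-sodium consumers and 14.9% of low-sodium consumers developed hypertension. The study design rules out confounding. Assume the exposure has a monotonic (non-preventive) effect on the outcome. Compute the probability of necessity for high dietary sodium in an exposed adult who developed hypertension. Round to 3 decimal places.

PN ≈ 0.563

p₁ = 0.341, p₀ = 0.149.
Under exogeneity and monotonicity, PN = (p₁ − p₀) / p₁.
PN = (0.341 − 0.149) / 0.341 = 0.192 / 0.341 ≈ 0.5630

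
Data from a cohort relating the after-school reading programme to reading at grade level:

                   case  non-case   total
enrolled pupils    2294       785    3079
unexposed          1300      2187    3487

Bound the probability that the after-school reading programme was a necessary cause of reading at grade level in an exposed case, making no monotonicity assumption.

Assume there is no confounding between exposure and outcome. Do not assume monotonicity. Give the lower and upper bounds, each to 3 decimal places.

p₁ = P(outcome | exposed) = 2294/3079 = 0.74505
p₀ = P(outcome | unexposed) = 1300/3487 = 0.37281
Under exogeneity alone the bounds on PN are max{0,(p₁−p₀)/p₁} ≤ PN ≤ min{1,(1−p₀)/p₁}.
  lower = (p₁ − p₀)/p₁ = 0.37223 / 0.74505 ≈ 0.4996
  upper = min{1, (1 − p₀)/p₁} = 0.62719 / 0.74505 ≈ 0.8418

0.500 ≤ PN ≤ 0.842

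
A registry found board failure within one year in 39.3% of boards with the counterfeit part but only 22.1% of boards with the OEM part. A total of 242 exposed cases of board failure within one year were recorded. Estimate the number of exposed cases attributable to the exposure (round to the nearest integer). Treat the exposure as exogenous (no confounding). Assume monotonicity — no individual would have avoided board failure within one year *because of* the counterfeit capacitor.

about 106 cases

p₁ = 0.393, p₀ = 0.221.
PN = (p₁ − p₀)/p₁ = (0.393 − 0.221) / 0.393 ≈ 0.43766.
Attributable cases ≈ PN × (exposed cases) = 0.43766 × 242 ≈ 105.91.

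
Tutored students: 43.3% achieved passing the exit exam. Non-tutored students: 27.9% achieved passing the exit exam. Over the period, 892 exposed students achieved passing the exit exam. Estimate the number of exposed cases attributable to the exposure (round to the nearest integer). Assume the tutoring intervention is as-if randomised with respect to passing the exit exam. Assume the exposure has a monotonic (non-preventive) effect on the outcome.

p₁ = 0.433, p₀ = 0.279.
PN = (p₁ − p₀)/p₁ = (0.433 − 0.279) / 0.433 ≈ 0.35566.
Attributable cases ≈ PN × (exposed cases) = 0.35566 × 892 ≈ 317.25.

about 317 cases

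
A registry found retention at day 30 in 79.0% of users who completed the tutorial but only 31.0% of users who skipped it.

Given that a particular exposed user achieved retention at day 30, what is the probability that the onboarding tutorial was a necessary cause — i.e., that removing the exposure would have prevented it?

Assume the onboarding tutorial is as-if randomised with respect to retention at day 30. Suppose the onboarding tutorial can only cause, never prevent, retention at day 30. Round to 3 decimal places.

p₁ = 0.79, p₀ = 0.31.
Under exogeneity and monotonicity, PN = (p₁ − p₀) / p₁.
PN = (0.79 − 0.31) / 0.79 = 0.48 / 0.79 ≈ 0.6076

PN ≈ 0.608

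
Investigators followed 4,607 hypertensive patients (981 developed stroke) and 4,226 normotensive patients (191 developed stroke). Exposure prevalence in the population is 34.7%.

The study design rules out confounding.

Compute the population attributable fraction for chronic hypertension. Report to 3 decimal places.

PAF ≈ 0.563

p₁ = P(outcome | exposed) = 981/4607 = 0.21294
p₀ = P(outcome | unexposed) = 191/4226 = 0.045196
Overall risk P(Y=1) = π·p₁ + (1−π)·p₀ = 0.347×0.21294 + 0.653×0.045196 = 0.1034.
Under exogeneity, PAF = [P(Y=1) − p₀] / P(Y=1).
PAF = (0.1034 − 0.045196) / 0.1034 ≈ 0.5629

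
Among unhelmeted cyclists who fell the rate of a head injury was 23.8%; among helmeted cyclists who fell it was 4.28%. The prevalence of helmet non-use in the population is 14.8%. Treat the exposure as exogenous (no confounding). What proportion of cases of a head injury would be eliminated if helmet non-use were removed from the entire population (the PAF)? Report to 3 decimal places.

PAF ≈ 0.403

p₁ = 0.238, p₀ = 0.0428.
Overall risk P(Y=1) = π·p₁ + (1−π)·p₀ = 0.148×0.238 + 0.852×0.0428 = 0.07169.
Under exogeneity, PAF = [P(Y=1) − p₀] / P(Y=1).
PAF = (0.07169 − 0.0428) / 0.07169 ≈ 0.4030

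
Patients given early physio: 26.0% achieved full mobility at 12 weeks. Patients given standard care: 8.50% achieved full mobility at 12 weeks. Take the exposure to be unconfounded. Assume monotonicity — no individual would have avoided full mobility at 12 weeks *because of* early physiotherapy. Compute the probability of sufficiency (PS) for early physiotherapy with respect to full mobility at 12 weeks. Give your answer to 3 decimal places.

PS ≈ 0.191

p₁ = 0.26, p₀ = 0.085.
Under exogeneity and monotonicity, PS = (p₁ − p₀) / (1 − p₀).
PS = (0.26 − 0.085) / (1 − 0.085) = 0.175 / 0.915 ≈ 0.1913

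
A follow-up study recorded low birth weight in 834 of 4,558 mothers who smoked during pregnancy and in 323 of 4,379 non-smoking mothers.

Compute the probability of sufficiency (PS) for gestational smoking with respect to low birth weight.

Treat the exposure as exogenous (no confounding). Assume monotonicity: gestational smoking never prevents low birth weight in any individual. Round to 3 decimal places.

p₁ = P(outcome | exposed) = 834/4558 = 0.18297
p₀ = P(outcome | unexposed) = 323/4379 = 0.073761
Under exogeneity and monotonicity, PS = (p₁ − p₀) / (1 − p₀).
PS = (0.18297 − 0.073761) / (1 − 0.073761) = 0.10921 / 0.92624 ≈ 0.1179

PS ≈ 0.118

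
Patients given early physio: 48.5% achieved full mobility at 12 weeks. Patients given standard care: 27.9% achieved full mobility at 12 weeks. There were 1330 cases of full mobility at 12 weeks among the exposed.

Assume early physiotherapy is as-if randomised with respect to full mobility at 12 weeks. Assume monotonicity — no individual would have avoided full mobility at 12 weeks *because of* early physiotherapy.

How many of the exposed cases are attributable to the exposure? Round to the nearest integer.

p₁ = 0.485, p₀ = 0.279.
PN = (p₁ − p₀)/p₁ = (0.485 − 0.279) / 0.485 ≈ 0.42474.
Attributable cases ≈ PN × (exposed cases) = 0.42474 × 1330 ≈ 564.91.

about 565 cases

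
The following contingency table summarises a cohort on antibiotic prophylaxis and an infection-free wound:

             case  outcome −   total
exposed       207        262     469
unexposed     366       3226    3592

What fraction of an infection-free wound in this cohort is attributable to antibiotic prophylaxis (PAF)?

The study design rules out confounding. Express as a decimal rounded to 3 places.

PAF ≈ 0.278

p₁ = P(outcome | exposed) = 207/469 = 0.44136
p₀ = P(outcome | unexposed) = 366/3592 = 0.10189
Exposure prevalence π = 469/4061 = 0.11549; overall risk P(Y=1) = 0.1411.
Under exogeneity, PAF = [P(Y=1) − p₀]/P(Y=1).
PAF = (0.1411 − 0.10189) / 0.1411 ≈ 0.2779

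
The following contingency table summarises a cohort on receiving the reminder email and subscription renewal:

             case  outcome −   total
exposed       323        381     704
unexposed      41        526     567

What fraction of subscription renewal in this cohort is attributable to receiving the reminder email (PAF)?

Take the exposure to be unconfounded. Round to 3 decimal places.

PAF ≈ 0.748

p₁ = P(outcome | exposed) = 323/704 = 0.45881
p₀ = P(outcome | unexposed) = 41/567 = 0.07231
Exposure prevalence π = 704/1271 = 0.55389; overall risk P(Y=1) = 0.28639.
Under exogeneity, PAF = [P(Y=1) − p₀]/P(Y=1).
PAF = (0.28639 − 0.07231) / 0.28639 ≈ 0.7475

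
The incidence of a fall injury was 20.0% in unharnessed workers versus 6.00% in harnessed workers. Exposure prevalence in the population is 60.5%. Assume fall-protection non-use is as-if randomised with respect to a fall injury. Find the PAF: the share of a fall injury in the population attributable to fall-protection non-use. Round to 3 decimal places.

PAF ≈ 0.585

p₁ = 0.2, p₀ = 0.06.
Overall risk P(Y=1) = π·p₁ + (1−π)·p₀ = 0.605×0.2 + 0.395×0.06 = 0.1447.
Under exogeneity, PAF = [P(Y=1) − p₀] / P(Y=1).
PAF = (0.1447 − 0.06) / 0.1447 ≈ 0.5853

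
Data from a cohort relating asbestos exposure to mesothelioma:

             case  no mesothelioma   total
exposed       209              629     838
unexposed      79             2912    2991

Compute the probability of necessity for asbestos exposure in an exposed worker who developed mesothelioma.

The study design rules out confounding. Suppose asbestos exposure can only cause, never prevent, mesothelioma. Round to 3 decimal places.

PN ≈ 0.894

p₁ = P(outcome | exposed) = 209/838 = 0.2494
p₀ = P(outcome | unexposed) = 79/2991 = 0.026413
Under exogeneity and monotonicity, PN = (p₁ − p₀)/p₁.
PN = (0.2494 − 0.026413) / 0.2494 ≈ 0.8941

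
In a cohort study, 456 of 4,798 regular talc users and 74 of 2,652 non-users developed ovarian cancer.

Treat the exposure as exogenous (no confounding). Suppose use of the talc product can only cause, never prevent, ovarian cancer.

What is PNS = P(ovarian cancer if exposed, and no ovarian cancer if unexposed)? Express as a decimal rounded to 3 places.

PNS ≈ 0.067

p₁ = P(outcome | exposed) = 456/4798 = 0.09504
p₀ = P(outcome | unexposed) = 74/2652 = 0.027903
Under exogeneity and monotonicity, PNS = p₁ − p₀.
PNS = 0.09504 − 0.027903 = 0.067136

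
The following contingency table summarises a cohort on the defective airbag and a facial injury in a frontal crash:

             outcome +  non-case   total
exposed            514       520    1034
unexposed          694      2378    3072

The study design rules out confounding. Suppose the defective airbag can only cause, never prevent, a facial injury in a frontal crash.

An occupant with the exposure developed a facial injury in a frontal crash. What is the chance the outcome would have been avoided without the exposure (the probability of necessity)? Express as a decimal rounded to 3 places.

PN ≈ 0.546

p₁ = P(outcome | exposed) = 514/1034 = 0.4971
p₀ = P(outcome | unexposed) = 694/3072 = 0.22591
Under exogeneity and monotonicity, PN = (p₁ − p₀)/p₁.
PN = (0.4971 − 0.22591) / 0.4971 ≈ 0.5455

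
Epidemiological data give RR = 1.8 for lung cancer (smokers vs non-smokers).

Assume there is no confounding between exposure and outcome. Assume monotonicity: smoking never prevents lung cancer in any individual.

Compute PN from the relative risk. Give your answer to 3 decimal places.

Under exogeneity and monotonicity, PN = (RR − 1) / RR = 1 − 1/RR.
PN = (1.8 − 1) / 1.8 = 0.8 / 1.8 ≈ 0.4444

PN ≈ 0.444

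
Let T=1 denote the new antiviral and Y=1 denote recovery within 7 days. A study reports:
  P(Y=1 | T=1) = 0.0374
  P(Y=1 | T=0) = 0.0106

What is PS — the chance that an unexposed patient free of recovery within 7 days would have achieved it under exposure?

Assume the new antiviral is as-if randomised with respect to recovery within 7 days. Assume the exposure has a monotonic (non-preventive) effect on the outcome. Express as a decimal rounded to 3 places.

PS ≈ 0.027

Let p₁ = 0.0374, p₀ = 0.0106.
Under exogeneity and monotonicity, PS = (p₁ − p₀) / (1 − p₀).
PS = (0.0374 − 0.0106) / (1 − 0.0106) = 0.0268 / 0.9894 ≈ 0.0271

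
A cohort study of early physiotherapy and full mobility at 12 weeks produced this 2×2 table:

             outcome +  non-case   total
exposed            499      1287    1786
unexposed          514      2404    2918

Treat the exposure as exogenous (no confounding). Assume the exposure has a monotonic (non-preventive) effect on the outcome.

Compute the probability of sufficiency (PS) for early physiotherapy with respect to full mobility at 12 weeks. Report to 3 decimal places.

PS ≈ 0.125

p₁ = P(outcome | exposed) = 499/1786 = 0.2794
p₀ = P(outcome | unexposed) = 514/2918 = 0.17615
Under exogeneity and monotonicity, PS = (p₁ − p₀) / (1 − p₀).
PS = (0.2794 − 0.17615) / (1 − 0.17615) = 0.10325 / 0.82385 ≈ 0.1253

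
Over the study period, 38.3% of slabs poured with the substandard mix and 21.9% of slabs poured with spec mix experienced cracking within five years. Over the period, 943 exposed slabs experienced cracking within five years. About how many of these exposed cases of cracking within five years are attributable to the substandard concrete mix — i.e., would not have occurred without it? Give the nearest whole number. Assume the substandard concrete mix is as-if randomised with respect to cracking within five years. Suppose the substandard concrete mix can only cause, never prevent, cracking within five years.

about 404 cases

p₁ = 0.383, p₀ = 0.219.
PN = (p₁ − p₀)/p₁ = (0.383 − 0.219) / 0.383 ≈ 0.42820.
Attributable cases ≈ PN × (exposed cases) = 0.42820 × 943 ≈ 403.79.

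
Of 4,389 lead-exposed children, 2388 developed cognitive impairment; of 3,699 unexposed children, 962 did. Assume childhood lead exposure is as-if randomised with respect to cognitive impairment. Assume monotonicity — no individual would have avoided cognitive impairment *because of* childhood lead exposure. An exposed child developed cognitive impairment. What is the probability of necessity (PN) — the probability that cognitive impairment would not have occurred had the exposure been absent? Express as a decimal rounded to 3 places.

PN ≈ 0.522

p₁ = P(outcome | exposed) = 2388/4389 = 0.54409
p₀ = P(outcome | unexposed) = 962/3699 = 0.26007
Under exogeneity and monotonicity, PN = (p₁ − p₀) / p₁.
PN = (0.54409 − 0.26007) / 0.54409 = 0.28402 / 0.54409 ≈ 0.5220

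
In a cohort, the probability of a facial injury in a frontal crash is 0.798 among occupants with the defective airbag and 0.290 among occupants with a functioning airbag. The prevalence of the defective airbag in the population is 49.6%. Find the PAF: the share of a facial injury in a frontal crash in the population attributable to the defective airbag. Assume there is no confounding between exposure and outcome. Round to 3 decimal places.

PAF ≈ 0.465

Let p₁ = 0.798, p₀ = 0.29.
Overall risk P(Y=1) = π·p₁ + (1−π)·p₀ = 0.496×0.798 + 0.504×0.29 = 0.54197.
Under exogeneity, PAF = [P(Y=1) − p₀] / P(Y=1).
PAF = (0.54197 − 0.29) / 0.54197 ≈ 0.4649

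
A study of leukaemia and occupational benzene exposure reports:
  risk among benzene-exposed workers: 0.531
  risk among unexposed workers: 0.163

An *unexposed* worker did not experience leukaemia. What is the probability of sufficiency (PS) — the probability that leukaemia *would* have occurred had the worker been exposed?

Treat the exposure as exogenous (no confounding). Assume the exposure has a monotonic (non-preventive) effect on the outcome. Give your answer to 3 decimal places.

PS ≈ 0.440

Let p₁ = 0.531, p₀ = 0.163.
Under exogeneity and monotonicity, PS = (p₁ − p₀) / (1 − p₀).
PS = (0.531 − 0.163) / (1 − 0.163) = 0.368 / 0.837 ≈ 0.4397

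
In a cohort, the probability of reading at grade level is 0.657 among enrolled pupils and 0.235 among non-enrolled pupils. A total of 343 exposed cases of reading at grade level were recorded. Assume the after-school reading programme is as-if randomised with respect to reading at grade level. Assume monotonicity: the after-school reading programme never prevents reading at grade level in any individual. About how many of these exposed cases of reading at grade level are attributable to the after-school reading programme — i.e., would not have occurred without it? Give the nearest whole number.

about 220 cases

Let p₁ = 0.657, p₀ = 0.235.
PN = (p₁ − p₀)/p₁ = (0.657 − 0.235) / 0.657 ≈ 0.64231.
Attributable cases ≈ PN × (exposed cases) = 0.64231 × 343 ≈ 220.31.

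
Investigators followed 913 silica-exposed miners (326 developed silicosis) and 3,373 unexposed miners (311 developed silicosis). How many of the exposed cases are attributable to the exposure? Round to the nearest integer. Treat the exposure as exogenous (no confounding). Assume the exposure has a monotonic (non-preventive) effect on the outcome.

about 242 cases

p₁ = P(outcome | exposed) = 326/913 = 0.35706
p₀ = P(outcome | unexposed) = 311/3373 = 0.092203
PN = (p₁ − p₀)/p₁ = (0.35706 − 0.092203) / 0.35706 ≈ 0.74178.
Attributable cases ≈ PN × (exposed cases) = 0.74178 × 326 ≈ 241.82.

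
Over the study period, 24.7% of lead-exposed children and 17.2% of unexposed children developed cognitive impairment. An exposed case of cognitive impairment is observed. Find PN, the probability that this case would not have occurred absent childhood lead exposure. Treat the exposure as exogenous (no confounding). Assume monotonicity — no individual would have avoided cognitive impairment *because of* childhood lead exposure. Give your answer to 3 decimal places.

PN ≈ 0.304

p₁ = 0.247, p₀ = 0.172.
Under exogeneity and monotonicity, PN = (p₁ − p₀) / p₁.
PN = (0.247 − 0.172) / 0.247 = 0.075 / 0.247 ≈ 0.3036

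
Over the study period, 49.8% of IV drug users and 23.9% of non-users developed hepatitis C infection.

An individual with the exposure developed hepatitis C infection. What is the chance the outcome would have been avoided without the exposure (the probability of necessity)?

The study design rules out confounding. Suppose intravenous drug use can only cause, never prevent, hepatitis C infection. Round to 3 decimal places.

PN ≈ 0.520

p₁ = 0.498, p₀ = 0.239.
Under exogeneity and monotonicity, PN = (p₁ − p₀) / p₁.
PN = (0.498 − 0.239) / 0.498 = 0.259 / 0.498 ≈ 0.5201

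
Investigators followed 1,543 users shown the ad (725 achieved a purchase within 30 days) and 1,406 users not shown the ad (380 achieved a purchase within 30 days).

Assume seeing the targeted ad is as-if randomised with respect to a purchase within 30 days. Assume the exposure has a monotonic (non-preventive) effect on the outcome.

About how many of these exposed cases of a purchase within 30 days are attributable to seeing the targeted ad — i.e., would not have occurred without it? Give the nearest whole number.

about 308 cases

p₁ = P(outcome | exposed) = 725/1543 = 0.46986
p₀ = P(outcome | unexposed) = 380/1406 = 0.27027
PN = (p₁ − p₀)/p₁ = (0.46986 − 0.27027) / 0.46986 ≈ 0.42479.
Attributable cases ≈ PN × (exposed cases) = 0.42479 × 725 ≈ 307.97.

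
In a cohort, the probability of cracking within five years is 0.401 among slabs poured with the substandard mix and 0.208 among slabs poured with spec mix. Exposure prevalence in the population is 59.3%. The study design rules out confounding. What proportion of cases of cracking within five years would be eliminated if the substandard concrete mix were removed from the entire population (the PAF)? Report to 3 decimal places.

PAF ≈ 0.355

Let p₁ = 0.401, p₀ = 0.208.
Overall risk P(Y=1) = π·p₁ + (1−π)·p₀ = 0.593×0.401 + 0.407×0.208 = 0.32245.
Under exogeneity, PAF = [P(Y=1) − p₀] / P(Y=1).
PAF = (0.32245 − 0.208) / 0.32245 ≈ 0.3549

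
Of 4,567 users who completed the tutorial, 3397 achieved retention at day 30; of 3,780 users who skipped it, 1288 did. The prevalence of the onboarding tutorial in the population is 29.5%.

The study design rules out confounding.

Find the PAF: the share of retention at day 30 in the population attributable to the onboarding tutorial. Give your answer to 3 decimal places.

p₁ = P(outcome | exposed) = 3397/4567 = 0.74381
p₀ = P(outcome | unexposed) = 1288/3780 = 0.34074
Overall risk P(Y=1) = π·p₁ + (1−π)·p₀ = 0.295×0.74381 + 0.705×0.34074 = 0.45965.
Under exogeneity, PAF = [P(Y=1) − p₀] / P(Y=1).
PAF = (0.45965 − 0.34074) / 0.45965 ≈ 0.2587

PAF ≈ 0.259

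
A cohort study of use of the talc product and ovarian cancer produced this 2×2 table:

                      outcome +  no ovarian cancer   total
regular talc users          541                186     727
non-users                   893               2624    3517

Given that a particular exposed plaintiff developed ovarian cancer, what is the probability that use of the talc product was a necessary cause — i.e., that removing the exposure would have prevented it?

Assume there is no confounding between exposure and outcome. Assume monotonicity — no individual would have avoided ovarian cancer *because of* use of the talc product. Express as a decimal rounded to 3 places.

PN ≈ 0.659

p₁ = P(outcome | exposed) = 541/727 = 0.74415
p₀ = P(outcome | unexposed) = 893/3517 = 0.25391
Under exogeneity and monotonicity, PN = (p₁ − p₀) / p₁.
PN = (0.74415 − 0.25391) / 0.74415 = 0.49024 / 0.74415 ≈ 0.6588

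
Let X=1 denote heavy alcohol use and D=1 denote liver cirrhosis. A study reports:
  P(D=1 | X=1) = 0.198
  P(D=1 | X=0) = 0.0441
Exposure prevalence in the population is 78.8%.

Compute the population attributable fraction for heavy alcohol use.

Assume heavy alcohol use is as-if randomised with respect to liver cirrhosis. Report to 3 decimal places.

PAF ≈ 0.733

Let p₁ = 0.198, p₀ = 0.0441.
Overall risk P(Y=1) = π·p₁ + (1−π)·p₀ = 0.788×0.198 + 0.212×0.0441 = 0.16537.
Under exogeneity, PAF = [P(Y=1) − p₀] / P(Y=1).
PAF = (0.16537 − 0.0441) / 0.16537 ≈ 0.7333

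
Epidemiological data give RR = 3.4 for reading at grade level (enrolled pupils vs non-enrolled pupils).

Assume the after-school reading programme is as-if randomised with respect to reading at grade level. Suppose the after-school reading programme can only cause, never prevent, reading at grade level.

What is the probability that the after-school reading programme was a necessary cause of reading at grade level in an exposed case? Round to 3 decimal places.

Under exogeneity and monotonicity, PN = (RR − 1) / RR = 1 − 1/RR.
PN = (3.4 − 1) / 3.4 = 2.4 / 3.4 ≈ 0.7059

PN ≈ 0.706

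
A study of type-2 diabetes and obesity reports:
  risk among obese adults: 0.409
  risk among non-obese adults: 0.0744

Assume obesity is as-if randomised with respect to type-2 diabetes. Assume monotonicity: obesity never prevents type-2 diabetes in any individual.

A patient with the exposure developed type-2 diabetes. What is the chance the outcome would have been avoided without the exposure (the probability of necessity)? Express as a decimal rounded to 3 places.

Let p₁ = 0.409, p₀ = 0.0744.
Under exogeneity and monotonicity, PN = (p₁ − p₀) / p₁.
PN = (0.409 − 0.0744) / 0.409 = 0.3346 / 0.409 ≈ 0.8181

PN ≈ 0.818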